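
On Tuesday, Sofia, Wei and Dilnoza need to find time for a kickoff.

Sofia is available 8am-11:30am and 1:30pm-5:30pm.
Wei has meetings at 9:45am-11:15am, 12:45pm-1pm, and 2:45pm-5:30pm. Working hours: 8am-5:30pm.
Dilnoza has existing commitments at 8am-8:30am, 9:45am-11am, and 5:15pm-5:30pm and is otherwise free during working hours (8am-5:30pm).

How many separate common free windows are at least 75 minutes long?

Wei free within 08:00–17:30: 08:00–09:45, 11:15–12:45, 13:00–14:45.
Dilnoza free within 08:00–17:30: 08:30–09:45, 11:00–17:15.
Sofia ∩ Wei: 08:00–09:45, 11:15–11:30, 13:30–14:45.
Sofia ∩ Wei ∩ Dilnoza: 08:30–09:45, 11:15–11:30, 13:30–14:45.
Windows ≥ 75 min: 08:30–09:45, 13:30–14:45.
That's 2 windows.

2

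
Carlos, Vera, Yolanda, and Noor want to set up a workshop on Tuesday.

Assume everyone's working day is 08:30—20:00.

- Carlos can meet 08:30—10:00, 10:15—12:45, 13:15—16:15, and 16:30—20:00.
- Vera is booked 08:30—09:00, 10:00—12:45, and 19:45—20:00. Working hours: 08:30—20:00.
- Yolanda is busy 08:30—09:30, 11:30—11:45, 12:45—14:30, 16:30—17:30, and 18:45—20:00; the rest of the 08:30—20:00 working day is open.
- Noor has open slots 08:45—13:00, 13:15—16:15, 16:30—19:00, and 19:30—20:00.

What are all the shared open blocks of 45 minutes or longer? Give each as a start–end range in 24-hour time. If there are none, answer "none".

Vera free within 08:30–20:00: 09:00–10:00, 12:45–19:45.
Yolanda free within 08:30–20:00: 09:30–11:30, 11:45–12:45, 14:30–16:30, 17:30–18:45.
Carlos ∩ Vera: 09:00–10:00, 13:15–16:15, 16:30–19:45.
Carlos ∩ Vera ∩ Yolanda: 09:30–10:00, 14:30–16:15, 17:30–18:45.
Carlos ∩ Vera ∩ Yolanda ∩ Noor: 09:30–10:00, 14:30–16:15, 17:30–18:45.
Windows ≥ 45 min: 14:30–16:15, 17:30–18:45.

14:30–16:15, 17:30–18:45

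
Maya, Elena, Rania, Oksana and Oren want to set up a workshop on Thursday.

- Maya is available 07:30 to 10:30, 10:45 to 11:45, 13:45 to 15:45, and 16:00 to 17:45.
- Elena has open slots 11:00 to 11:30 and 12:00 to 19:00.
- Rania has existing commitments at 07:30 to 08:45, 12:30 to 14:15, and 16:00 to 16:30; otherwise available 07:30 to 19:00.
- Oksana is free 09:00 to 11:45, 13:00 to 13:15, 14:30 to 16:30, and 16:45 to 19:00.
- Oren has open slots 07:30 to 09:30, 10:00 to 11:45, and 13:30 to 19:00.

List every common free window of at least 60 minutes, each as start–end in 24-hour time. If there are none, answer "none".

Rania free within 07:30–19:00: 08:45–12:30, 14:15–16:00, 16:30–19:00.
Maya ∩ Elena: 11:00–11:30, 13:45–15:45, 16:00–17:45.
Maya ∩ Elena ∩ Rania: 11:00–11:30, 14:15–15:45, 16:30–17:45.
Maya ∩ Elena ∩ Rania ∩ Oksana: 11:00–11:30, 14:30–15:45, 16:45–17:45.
Maya ∩ Elena ∩ Rania ∩ Oksana ∩ Oren: 11:00–11:30, 14:30–15:45, 16:45–17:45.
Windows ≥ 60 min: 14:30–15:45, 16:45–17:45.

14:30–15:45, 16:45–17:45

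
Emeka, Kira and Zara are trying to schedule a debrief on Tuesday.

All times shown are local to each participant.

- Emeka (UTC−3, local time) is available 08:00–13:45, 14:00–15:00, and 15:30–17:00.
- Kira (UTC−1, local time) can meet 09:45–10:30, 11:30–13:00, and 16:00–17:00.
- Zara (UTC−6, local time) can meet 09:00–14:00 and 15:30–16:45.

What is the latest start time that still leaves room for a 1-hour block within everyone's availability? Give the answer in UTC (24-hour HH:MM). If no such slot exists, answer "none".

17:00

Emeka → UTC: 11:00–16:45, 17:00–18:00, 18:30–20:00.
Kira → UTC: 10:45–11:30, 12:30–14:00, 17:00–18:00.
Zara → UTC: 15:00–20:00, 21:30–22:45.
Emeka ∩ Kira: 11:00–11:30, 12:30–14:00, 17:00–18:00.
Emeka ∩ Kira ∩ Zara: 17:00–18:00.
Windows ≥ 60 min: 17:00–18:00.
Latest start in the last window 17:00–18:00 is 18:00 − 60 min = 17:00.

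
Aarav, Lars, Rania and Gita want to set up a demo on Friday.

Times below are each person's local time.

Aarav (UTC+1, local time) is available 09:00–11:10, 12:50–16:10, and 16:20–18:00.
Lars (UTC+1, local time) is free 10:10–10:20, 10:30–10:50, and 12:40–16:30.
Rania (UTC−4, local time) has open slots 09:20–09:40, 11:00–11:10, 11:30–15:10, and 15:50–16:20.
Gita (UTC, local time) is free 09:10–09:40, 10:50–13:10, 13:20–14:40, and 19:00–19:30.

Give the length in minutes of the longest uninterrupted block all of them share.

20 minutes

Aarav → UTC: 08:00–10:10, 11:50–15:10, 15:20–17:00.
Lars → UTC: 09:10–09:20, 09:30–09:50, 11:40–15:30.
Rania → UTC: 13:20–13:40, 15:00–15:10, 15:30–19:10, 19:50–20:20.
Gita → UTC: 09:10–09:40, 10:50–13:10, 13:20–14:40, 19:00–19:30.
Aarav ∩ Lars: 09:10–09:20, 09:30–09:50, 11:50–15:10, 15:20–15:30.
Aarav ∩ Lars ∩ Rania: 13:20–13:40, 15:00–15:10.
Aarav ∩ Lars ∩ Rania ∩ Gita: 13:20–13:40.
Single common window of 20 minutes.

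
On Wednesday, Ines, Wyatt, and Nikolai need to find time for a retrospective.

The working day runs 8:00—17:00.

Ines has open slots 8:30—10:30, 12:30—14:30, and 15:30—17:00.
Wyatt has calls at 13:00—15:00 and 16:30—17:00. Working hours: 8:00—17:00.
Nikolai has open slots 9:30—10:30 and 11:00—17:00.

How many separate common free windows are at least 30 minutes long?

3

Wyatt free within 08:00–17:00: 08:00–13:00, 15:00–16:30.
Ines ∩ Wyatt: 08:30–10:30, 12:30–13:00, 15:30–16:30.
Ines ∩ Wyatt ∩ Nikolai: 09:30–10:30, 12:30–13:00, 15:30–16:30.
Windows ≥ 30 min: 09:30–10:30, 12:30–13:00, 15:30–16:30.
That's 3 windows.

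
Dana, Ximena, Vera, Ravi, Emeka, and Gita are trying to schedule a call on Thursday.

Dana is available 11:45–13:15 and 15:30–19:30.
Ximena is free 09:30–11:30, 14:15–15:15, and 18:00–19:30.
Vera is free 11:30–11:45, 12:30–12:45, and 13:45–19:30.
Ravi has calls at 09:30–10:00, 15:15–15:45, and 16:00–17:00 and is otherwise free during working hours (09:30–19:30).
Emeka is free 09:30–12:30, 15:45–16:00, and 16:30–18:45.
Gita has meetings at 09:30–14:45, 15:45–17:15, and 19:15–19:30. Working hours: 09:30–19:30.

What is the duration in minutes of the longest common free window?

45 minutes

Ravi free within 09:30–19:30: 10:00–15:15, 15:45–16:00, 17:00–19:30.
Gita free within 09:30–19:30: 14:45–15:45, 17:15–19:15.
Dana ∩ Ximena: 18:00–19:30.
Dana ∩ Ximena ∩ Vera: 18:00–19:30.
Dana ∩ Ximena ∩ Vera ∩ Ravi: 18:00–19:30.
Dana ∩ Ximena ∩ Vera ∩ Ravi ∩ Emeka: 18:00–18:45.
Dana ∩ Ximena ∩ Vera ∩ Ravi ∩ Emeka ∩ Gita: 18:00–18:45.
Single common window of 45 minutes.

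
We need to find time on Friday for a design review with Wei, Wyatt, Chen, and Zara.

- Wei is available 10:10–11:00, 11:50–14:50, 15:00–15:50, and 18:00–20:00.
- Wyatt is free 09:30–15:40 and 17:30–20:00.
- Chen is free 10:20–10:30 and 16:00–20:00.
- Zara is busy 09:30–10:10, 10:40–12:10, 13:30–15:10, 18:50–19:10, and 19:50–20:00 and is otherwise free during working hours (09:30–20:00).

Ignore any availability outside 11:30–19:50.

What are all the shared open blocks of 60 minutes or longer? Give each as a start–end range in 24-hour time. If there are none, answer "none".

none

Zara free within 09:30–20:00: 10:10–10:40, 12:10–13:30, 15:10–18:50, 19:10–19:50.
Wei ∩ Wyatt: 10:10–11:00, 11:50–14:50, 15:00–15:40, 18:00–20:00.
Wei ∩ Wyatt ∩ Chen: 10:20–10:30, 18:00–20:00.
Wei ∩ Wyatt ∩ Chen ∩ Zara: 10:20–10:30, 18:00–18:50, 19:10–19:50.
Restricted to 11:30–19:50: 18:00–18:50, 19:10–19:50.
Windows ≥ 60 min: (none).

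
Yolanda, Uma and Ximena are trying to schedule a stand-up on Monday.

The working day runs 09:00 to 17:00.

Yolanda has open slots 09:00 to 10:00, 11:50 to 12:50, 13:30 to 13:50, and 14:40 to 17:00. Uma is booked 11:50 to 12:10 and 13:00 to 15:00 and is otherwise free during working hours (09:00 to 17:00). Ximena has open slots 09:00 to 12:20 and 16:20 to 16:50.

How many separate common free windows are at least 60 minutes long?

1

Uma free within 09:00–17:00: 09:00–11:50, 12:10–13:00, 15:00–17:00.
Yolanda ∩ Uma: 09:00–10:00, 12:10–12:50, 15:00–17:00.
Yolanda ∩ Uma ∩ Ximena: 09:00–10:00, 12:10–12:20, 16:20–16:50.
Windows ≥ 60 min: 09:00–10:00.
That's 1 window.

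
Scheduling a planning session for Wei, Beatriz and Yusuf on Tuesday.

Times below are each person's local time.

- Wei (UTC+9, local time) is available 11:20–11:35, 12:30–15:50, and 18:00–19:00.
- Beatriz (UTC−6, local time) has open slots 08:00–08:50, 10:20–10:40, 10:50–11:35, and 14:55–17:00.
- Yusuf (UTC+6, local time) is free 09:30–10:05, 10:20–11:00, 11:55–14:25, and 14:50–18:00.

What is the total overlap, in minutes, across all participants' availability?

Wei → UTC: 02:20–02:35, 03:30–06:50, 09:00–10:00.
Beatriz → UTC: 14:00–14:50, 16:20–16:40, 16:50–17:35, 20:55–23:00.
Yusuf → UTC: 03:30–04:05, 04:20–05:00, 05:55–08:25, 08:50–12:00.
Wei ∩ Beatriz: (none).
Wei ∩ Beatriz ∩ Yusuf: (none).
Total common minutes: 0.

0 minutes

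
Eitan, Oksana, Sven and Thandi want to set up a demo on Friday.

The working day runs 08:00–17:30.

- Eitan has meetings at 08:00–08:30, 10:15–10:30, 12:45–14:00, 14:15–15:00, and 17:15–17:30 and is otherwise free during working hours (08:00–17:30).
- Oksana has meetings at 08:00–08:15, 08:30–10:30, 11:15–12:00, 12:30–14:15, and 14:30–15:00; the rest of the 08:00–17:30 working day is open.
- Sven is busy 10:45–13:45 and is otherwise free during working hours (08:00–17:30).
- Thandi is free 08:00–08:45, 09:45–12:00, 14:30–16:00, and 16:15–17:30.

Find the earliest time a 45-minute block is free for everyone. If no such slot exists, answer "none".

15:00

Eitan free within 08:00–17:30: 08:30–10:15, 10:30–12:45, 14:00–14:15, 15:00–17:15.
Oksana free within 08:00–17:30: 08:15–08:30, 10:30–11:15, 12:00–12:30, 14:15–14:30, 15:00–17:30.
Sven free within 08:00–17:30: 08:00–10:45, 13:45–17:30.
Eitan ∩ Oksana: 10:30–11:15, 12:00–12:30, 15:00–17:15.
Eitan ∩ Oksana ∩ Sven: 10:30–10:45, 15:00–17:15.
Eitan ∩ Oksana ∩ Sven ∩ Thandi: 10:30–10:45, 15:00–16:00, 16:15–17:15.
Windows ≥ 45 min: 15:00–16:00, 16:15–17:15.
Earliest such window starts at 15:00.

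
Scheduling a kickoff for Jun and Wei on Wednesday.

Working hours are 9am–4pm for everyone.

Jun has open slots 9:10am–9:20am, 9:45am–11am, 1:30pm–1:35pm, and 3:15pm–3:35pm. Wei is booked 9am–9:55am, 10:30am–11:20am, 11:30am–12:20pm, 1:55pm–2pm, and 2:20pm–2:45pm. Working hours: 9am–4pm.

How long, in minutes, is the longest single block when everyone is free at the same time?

Wei free within 09:00–16:00: 09:55–10:30, 11:20–11:30, 12:20–13:55, 14:00–14:20, 14:45–16:00.
Jun ∩ Wei: 09:55–10:30, 13:30–13:35, 15:15–15:35.
Common window lengths: 35, 5, 20 min; longest is 35.

35 minutes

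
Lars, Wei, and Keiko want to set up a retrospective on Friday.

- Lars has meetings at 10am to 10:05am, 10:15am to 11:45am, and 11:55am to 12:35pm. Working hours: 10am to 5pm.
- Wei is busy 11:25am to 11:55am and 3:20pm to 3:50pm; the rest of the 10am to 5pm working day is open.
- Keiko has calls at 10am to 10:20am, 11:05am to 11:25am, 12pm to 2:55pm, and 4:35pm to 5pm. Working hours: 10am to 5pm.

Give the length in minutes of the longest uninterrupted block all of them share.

Lars free within 10:00–17:00: 10:05–10:15, 11:45–11:55, 12:35–17:00.
Wei free within 10:00–17:00: 10:00–11:25, 11:55–15:20, 15:50–17:00.
Keiko free within 10:00–17:00: 10:20–11:05, 11:25–12:00, 14:55–16:35.
Lars ∩ Wei: 10:05–10:15, 12:35–15:20, 15:50–17:00.
Lars ∩ Wei ∩ Keiko: 14:55–15:20, 15:50–16:35.
Common window lengths: 25, 45 min; longest is 45.

45 minutes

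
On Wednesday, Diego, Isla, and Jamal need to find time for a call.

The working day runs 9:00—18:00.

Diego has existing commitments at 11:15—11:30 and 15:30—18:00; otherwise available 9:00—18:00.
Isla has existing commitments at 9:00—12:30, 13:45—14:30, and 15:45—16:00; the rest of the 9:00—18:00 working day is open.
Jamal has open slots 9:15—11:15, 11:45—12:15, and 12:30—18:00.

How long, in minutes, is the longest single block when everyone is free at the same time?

Diego free within 09:00–18:00: 09:00–11:15, 11:30–15:30.
Isla free within 09:00–18:00: 12:30–13:45, 14:30–15:45, 16:00–18:00.
Diego ∩ Isla: 12:30–13:45, 14:30–15:30.
Diego ∩ Isla ∩ Jamal: 12:30–13:45, 14:30–15:30.
Common window lengths: 75, 60 min; longest is 75.

75 minutes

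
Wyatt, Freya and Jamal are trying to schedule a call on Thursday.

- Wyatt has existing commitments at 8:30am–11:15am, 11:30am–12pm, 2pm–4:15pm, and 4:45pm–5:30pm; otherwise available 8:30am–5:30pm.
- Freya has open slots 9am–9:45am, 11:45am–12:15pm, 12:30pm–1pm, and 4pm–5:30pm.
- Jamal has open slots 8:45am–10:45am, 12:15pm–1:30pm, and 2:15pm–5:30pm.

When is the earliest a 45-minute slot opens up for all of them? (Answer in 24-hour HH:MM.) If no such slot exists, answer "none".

none

Wyatt free within 08:30–17:30: 11:15–11:30, 12:00–14:00, 16:15–16:45.
Wyatt ∩ Freya: 12:00–12:15, 12:30–13:00, 16:15–16:45.
Wyatt ∩ Freya ∩ Jamal: 12:30–13:00, 16:15–16:45.
Windows ≥ 45 min: (none).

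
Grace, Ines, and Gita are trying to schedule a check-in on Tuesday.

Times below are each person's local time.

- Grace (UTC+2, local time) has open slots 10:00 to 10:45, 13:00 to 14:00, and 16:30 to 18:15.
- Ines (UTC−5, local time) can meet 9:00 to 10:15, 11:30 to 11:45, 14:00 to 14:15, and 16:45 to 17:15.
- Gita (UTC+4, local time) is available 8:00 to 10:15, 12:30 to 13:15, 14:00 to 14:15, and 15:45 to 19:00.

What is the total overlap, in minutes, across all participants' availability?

Grace → UTC: 08:00–08:45, 11:00–12:00, 14:30–16:15.
Ines → UTC: 14:00–15:15, 16:30–16:45, 19:00–19:15, 21:45–22:15.
Gita → UTC: 04:00–06:15, 08:30–09:15, 10:00–10:15, 11:45–15:00.
Grace ∩ Ines: 14:30–15:15.
Grace ∩ Ines ∩ Gita: 14:30–15:00.
Total common minutes: 30.

30 minutes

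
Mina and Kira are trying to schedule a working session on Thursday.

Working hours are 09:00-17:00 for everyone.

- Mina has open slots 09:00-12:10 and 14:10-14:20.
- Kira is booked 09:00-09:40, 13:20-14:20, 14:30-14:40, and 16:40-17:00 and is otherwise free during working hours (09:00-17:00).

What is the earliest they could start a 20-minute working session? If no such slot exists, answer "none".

09:40

Kira free within 09:00–17:00: 09:40–13:20, 14:20–14:30, 14:40–16:40.
Mina ∩ Kira: 09:40–12:10.
Windows ≥ 20 min: 09:40–12:10.
Earliest such window starts at 09:40.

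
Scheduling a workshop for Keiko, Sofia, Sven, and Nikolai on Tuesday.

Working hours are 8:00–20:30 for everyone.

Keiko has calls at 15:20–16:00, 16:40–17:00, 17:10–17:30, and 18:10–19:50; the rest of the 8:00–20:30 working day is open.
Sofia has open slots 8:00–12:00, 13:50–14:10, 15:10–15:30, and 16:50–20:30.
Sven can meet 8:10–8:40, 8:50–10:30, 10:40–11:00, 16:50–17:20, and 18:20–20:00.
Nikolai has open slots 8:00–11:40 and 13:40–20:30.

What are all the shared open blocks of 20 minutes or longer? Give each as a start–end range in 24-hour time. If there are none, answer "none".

Keiko free within 08:00–20:30: 08:00–15:20, 16:00–16:40, 17:00–17:10, 17:30–18:10, 19:50–20:30.
Keiko ∩ Sofia: 08:00–12:00, 13:50–14:10, 15:10–15:20, 17:00–17:10, 17:30–18:10, 19:50–20:30.
Keiko ∩ Sofia ∩ Sven: 08:10–08:40, 08:50–10:30, 10:40–11:00, 17:00–17:10, 19:50–20:00.
Keiko ∩ Sofia ∩ Sven ∩ Nikolai: 08:10–08:40, 08:50–10:30, 10:40–11:00, 17:00–17:10, 19:50–20:00.
Windows ≥ 20 min: 08:10–08:40, 08:50–10:30, 10:40–11:00.

08:10–08:40, 08:50–10:30, 10:40–11:00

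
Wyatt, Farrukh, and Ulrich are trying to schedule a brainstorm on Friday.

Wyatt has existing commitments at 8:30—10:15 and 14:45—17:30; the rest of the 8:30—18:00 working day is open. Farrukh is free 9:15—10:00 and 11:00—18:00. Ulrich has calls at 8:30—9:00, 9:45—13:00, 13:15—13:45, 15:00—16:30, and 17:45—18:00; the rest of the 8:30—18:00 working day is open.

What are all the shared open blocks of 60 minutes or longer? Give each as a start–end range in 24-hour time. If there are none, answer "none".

Wyatt free within 08:30–18:00: 10:15–14:45, 17:30–18:00.
Ulrich free within 08:30–18:00: 09:00–09:45, 13:00–13:15, 13:45–15:00, 16:30–17:45.
Wyatt ∩ Farrukh: 11:00–14:45, 17:30–18:00.
Wyatt ∩ Farrukh ∩ Ulrich: 13:00–13:15, 13:45–14:45, 17:30–17:45.
Windows ≥ 60 min: 13:45–14:45.

13:45–14:45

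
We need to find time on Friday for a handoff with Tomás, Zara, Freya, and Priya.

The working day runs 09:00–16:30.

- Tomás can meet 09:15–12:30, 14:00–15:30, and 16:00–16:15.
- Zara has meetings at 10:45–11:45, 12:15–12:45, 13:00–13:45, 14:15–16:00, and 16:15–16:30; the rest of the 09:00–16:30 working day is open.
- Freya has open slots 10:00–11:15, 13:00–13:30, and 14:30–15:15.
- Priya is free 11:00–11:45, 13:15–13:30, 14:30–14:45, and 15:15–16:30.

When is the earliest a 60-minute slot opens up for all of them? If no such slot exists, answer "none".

none

Zara free within 09:00–16:30: 09:00–10:45, 11:45–12:15, 12:45–13:00, 13:45–14:15, 16:00–16:15.
Tomás ∩ Zara: 09:15–10:45, 11:45–12:15, 14:00–14:15, 16:00–16:15.
Tomás ∩ Zara ∩ Freya: 10:00–10:45.
Tomás ∩ Zara ∩ Freya ∩ Priya: (none).
Windows ≥ 60 min: (none).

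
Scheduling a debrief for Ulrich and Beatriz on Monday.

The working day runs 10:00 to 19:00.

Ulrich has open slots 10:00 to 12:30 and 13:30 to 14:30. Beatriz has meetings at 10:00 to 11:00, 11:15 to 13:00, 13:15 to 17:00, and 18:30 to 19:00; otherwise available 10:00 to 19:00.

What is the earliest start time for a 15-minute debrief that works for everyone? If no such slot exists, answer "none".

Beatriz free within 10:00–19:00: 11:00–11:15, 13:00–13:15, 17:00–18:30.
Ulrich ∩ Beatriz: 11:00–11:15.
Windows ≥ 15 min: 11:00–11:15.
Earliest such window starts at 11:00.

11:00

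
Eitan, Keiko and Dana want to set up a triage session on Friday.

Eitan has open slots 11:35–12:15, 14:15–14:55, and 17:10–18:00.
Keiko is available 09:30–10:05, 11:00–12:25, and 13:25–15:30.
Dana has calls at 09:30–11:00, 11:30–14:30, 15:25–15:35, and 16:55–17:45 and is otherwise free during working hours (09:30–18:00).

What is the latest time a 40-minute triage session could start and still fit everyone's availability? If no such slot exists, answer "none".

none

Dana free within 09:30–18:00: 11:00–11:30, 14:30–15:25, 15:35–16:55, 17:45–18:00.
Eitan ∩ Keiko: 11:35–12:15, 14:15–14:55.
Eitan ∩ Keiko ∩ Dana: 14:30–14:55.
Windows ≥ 40 min: (none).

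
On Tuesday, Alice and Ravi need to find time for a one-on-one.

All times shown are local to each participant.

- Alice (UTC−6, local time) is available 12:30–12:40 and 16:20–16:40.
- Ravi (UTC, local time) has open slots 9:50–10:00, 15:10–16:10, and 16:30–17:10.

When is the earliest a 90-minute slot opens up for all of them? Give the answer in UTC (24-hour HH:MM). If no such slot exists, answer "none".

none

Alice → UTC: 18:30–18:40, 22:20–22:40.
Ravi → UTC: 09:50–10:00, 15:10–16:10, 16:30–17:10.
Alice ∩ Ravi: (none).
Windows ≥ 90 min: (none).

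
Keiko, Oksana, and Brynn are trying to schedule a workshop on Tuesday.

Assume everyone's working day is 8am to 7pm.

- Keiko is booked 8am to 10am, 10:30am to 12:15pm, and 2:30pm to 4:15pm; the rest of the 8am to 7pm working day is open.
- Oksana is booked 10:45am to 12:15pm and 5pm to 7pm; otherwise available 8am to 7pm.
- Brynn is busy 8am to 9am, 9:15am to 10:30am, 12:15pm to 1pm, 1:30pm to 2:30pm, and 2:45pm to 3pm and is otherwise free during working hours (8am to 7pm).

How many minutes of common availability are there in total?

Keiko free within 08:00–19:00: 10:00–10:30, 12:15–14:30, 16:15–19:00.
Oksana free within 08:00–19:00: 08:00–10:45, 12:15–17:00.
Brynn free within 08:00–19:00: 09:00–09:15, 10:30–12:15, 13:00–13:30, 14:30–14:45, 15:00–19:00.
Keiko ∩ Oksana: 10:00–10:30, 12:15–14:30, 16:15–17:00.
Keiko ∩ Oksana ∩ Brynn: 13:00–13:30, 16:15–17:00.
Total common minutes: 30 + 45 = 75.

75 minutes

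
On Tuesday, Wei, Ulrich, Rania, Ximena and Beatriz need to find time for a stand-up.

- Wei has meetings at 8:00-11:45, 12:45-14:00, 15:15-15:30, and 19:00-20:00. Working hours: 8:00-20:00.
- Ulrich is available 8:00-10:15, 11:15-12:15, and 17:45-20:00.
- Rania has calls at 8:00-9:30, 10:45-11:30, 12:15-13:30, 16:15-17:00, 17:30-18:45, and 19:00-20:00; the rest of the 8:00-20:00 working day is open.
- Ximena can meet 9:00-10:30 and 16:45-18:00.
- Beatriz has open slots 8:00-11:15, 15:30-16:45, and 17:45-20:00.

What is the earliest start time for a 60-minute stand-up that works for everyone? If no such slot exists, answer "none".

none

Wei free within 08:00–20:00: 11:45–12:45, 14:00–15:15, 15:30–19:00.
Rania free within 08:00–20:00: 09:30–10:45, 11:30–12:15, 13:30–16:15, 17:00–17:30, 18:45–19:00.
Wei ∩ Ulrich: 11:45–12:15, 17:45–19:00.
Wei ∩ Ulrich ∩ Rania: 11:45–12:15, 18:45–19:00.
Wei ∩ Ulrich ∩ Rania ∩ Ximena: (none).
Wei ∩ Ulrich ∩ Rania ∩ Ximena ∩ Beatriz: (none).
Windows ≥ 60 min: (none).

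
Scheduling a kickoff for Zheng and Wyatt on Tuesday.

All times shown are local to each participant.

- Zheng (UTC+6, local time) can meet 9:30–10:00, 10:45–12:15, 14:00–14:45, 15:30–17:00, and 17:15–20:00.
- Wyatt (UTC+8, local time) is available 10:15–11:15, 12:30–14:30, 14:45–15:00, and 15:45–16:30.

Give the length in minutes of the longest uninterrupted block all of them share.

90 minutes

Zheng → UTC: 03:30–04:00, 04:45–06:15, 08:00–08:45, 09:30–11:00, 11:15–14:00.
Wyatt → UTC: 02:15–03:15, 04:30–06:30, 06:45–07:00, 07:45–08:30.
Zheng ∩ Wyatt: 04:45–06:15, 08:00–08:30.
Common window lengths: 90, 30 min; longest is 90.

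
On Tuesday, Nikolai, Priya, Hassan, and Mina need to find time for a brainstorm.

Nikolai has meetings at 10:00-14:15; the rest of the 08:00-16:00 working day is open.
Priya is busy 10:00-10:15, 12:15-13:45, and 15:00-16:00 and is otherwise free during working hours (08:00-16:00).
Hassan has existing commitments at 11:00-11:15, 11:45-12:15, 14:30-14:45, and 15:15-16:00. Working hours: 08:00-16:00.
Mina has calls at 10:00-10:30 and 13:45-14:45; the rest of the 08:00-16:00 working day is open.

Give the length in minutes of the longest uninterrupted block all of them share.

Nikolai free within 08:00–16:00: 08:00–10:00, 14:15–16:00.
Priya free within 08:00–16:00: 08:00–10:00, 10:15–12:15, 13:45–15:00.
Hassan free within 08:00–16:00: 08:00–11:00, 11:15–11:45, 12:15–14:30, 14:45–15:15.
Mina free within 08:00–16:00: 08:00–10:00, 10:30–13:45, 14:45–16:00.
Nikolai ∩ Priya: 08:00–10:00, 14:15–15:00.
Nikolai ∩ Priya ∩ Hassan: 08:00–10:00, 14:15–14:30, 14:45–15:00.
Nikolai ∩ Priya ∩ Hassan ∩ Mina: 08:00–10:00, 14:45–15:00.
Common window lengths: 120, 15 min; longest is 120.

120 minutes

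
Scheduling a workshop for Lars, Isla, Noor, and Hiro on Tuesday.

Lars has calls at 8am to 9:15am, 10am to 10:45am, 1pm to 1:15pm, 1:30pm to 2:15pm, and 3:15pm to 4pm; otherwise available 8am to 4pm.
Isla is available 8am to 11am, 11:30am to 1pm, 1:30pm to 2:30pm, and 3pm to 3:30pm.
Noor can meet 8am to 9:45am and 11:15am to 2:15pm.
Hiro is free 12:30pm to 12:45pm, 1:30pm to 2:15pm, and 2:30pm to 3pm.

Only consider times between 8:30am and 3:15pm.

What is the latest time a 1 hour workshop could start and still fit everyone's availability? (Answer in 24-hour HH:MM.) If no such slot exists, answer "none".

Lars free within 08:00–16:00: 09:15–10:00, 10:45–13:00, 13:15–13:30, 14:15–15:15.
Lars ∩ Isla: 09:15–10:00, 10:45–11:00, 11:30–13:00, 14:15–14:30, 15:00–15:15.
Lars ∩ Isla ∩ Noor: 09:15–09:45, 11:30–13:00.
Lars ∩ Isla ∩ Noor ∩ Hiro: 12:30–12:45.
Restricted to 08:30–15:15: 12:30–12:45.
Windows ≥ 60 min: (none).

none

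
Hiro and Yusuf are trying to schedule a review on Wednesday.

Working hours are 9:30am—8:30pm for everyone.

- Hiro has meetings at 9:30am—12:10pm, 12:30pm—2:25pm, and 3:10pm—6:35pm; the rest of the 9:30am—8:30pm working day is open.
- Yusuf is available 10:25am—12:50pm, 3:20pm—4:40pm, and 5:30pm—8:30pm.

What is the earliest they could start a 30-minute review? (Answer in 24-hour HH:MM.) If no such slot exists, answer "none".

Hiro free within 09:30–20:30: 12:10–12:30, 14:25–15:10, 18:35–20:30.
Hiro ∩ Yusuf: 12:10–12:30, 18:35–20:30.
Windows ≥ 30 min: 18:35–20:30.
Earliest such window starts at 18:35.

18:35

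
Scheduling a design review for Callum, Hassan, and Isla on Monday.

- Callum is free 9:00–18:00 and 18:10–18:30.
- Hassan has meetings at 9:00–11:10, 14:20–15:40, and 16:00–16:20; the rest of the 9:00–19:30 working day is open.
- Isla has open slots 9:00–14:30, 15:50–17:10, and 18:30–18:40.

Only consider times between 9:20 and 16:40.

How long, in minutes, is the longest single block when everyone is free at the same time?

190 minutes

Hassan free within 09:00–19:30: 11:10–14:20, 15:40–16:00, 16:20–19:30.
Callum ∩ Hassan: 11:10–14:20, 15:40–16:00, 16:20–18:00, 18:10–18:30.
Callum ∩ Hassan ∩ Isla: 11:10–14:20, 15:50–16:00, 16:20–17:10.
Restricted to 09:20–16:40: 11:10–14:20, 15:50–16:00, 16:20–16:40.
Common window lengths: 190, 10, 20 min; longest is 190.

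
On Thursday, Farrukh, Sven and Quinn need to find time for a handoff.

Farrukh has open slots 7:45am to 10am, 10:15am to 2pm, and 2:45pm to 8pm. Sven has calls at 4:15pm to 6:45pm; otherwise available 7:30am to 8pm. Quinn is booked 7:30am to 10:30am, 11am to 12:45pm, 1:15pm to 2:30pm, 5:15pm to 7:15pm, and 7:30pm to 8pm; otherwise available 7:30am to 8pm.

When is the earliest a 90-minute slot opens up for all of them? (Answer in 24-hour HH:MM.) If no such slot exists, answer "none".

14:45

Sven free within 07:30–20:00: 07:30–16:15, 18:45–20:00.
Quinn free within 07:30–20:00: 10:30–11:00, 12:45–13:15, 14:30–17:15, 19:15–19:30.
Farrukh ∩ Sven: 07:45–10:00, 10:15–14:00, 14:45–16:15, 18:45–20:00.
Farrukh ∩ Sven ∩ Quinn: 10:30–11:00, 12:45–13:15, 14:45–16:15, 19:15–19:30.
Windows ≥ 90 min: 14:45–16:15.
Earliest such window starts at 14:45.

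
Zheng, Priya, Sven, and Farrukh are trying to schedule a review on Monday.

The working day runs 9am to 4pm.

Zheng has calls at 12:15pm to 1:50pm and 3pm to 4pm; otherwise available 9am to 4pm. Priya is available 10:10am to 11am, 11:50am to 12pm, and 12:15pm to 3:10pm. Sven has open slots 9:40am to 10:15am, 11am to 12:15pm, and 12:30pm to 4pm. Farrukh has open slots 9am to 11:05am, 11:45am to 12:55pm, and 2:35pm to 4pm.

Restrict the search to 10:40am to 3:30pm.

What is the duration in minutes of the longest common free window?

Zheng free within 09:00–16:00: 09:00–12:15, 13:50–15:00.
Zheng ∩ Priya: 10:10–11:00, 11:50–12:00, 13:50–15:00.
Zheng ∩ Priya ∩ Sven: 10:10–10:15, 11:50–12:00, 13:50–15:00.
Zheng ∩ Priya ∩ Sven ∩ Farrukh: 10:10–10:15, 11:50–12:00, 14:35–15:00.
Restricted to 10:40–15:30: 11:50–12:00, 14:35–15:00.
Common window lengths: 10, 25 min; longest is 25.

25 minutes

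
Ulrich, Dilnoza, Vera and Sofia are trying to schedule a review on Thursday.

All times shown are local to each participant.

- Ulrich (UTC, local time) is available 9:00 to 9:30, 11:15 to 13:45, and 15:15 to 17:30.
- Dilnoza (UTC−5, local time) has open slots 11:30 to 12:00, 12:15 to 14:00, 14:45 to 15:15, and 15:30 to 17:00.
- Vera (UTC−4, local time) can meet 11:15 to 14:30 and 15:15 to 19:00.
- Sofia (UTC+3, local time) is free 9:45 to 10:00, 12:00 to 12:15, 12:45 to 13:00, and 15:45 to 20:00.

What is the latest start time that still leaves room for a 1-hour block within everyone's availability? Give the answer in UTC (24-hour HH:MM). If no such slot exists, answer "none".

Ulrich → UTC: 09:00–09:30, 11:15–13:45, 15:15–17:30.
Dilnoza → UTC: 16:30–17:00, 17:15–19:00, 19:45–20:15, 20:30–22:00.
Vera → UTC: 15:15–18:30, 19:15–23:00.
Sofia → UTC: 06:45–07:00, 09:00–09:15, 09:45–10:00, 12:45–17:00.
Ulrich ∩ Dilnoza: 16:30–17:00, 17:15–17:30.
Ulrich ∩ Dilnoza ∩ Vera: 16:30–17:00, 17:15–17:30.
Ulrich ∩ Dilnoza ∩ Vera ∩ Sofia: 16:30–17:00.
Windows ≥ 60 min: (none).

none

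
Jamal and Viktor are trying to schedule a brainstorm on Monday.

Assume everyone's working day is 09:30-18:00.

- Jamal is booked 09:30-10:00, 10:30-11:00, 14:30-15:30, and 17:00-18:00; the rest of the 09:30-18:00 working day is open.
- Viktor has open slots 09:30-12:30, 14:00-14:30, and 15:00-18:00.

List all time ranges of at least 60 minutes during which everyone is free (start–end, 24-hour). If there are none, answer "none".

Jamal free within 09:30–18:00: 10:00–10:30, 11:00–14:30, 15:30–17:00.
Jamal ∩ Viktor: 10:00–10:30, 11:00–12:30, 14:00–14:30, 15:30–17:00.
Windows ≥ 60 min: 11:00–12:30, 15:30–17:00.

11:00–12:30, 15:30–17:00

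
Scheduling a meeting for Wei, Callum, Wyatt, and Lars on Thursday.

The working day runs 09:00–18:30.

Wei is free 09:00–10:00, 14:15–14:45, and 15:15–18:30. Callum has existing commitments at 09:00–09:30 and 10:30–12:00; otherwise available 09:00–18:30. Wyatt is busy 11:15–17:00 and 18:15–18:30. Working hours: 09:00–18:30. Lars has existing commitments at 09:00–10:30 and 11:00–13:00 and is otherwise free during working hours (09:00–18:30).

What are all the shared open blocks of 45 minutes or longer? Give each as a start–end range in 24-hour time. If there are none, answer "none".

17:00–18:15

Callum free within 09:00–18:30: 09:30–10:30, 12:00–18:30.
Wyatt free within 09:00–18:30: 09:00–11:15, 17:00–18:15.
Lars free within 09:00–18:30: 10:30–11:00, 13:00–18:30.
Wei ∩ Callum: 09:30–10:00, 14:15–14:45, 15:15–18:30.
Wei ∩ Callum ∩ Wyatt: 09:30–10:00, 17:00–18:15.
Wei ∩ Callum ∩ Wyatt ∩ Lars: 17:00–18:15.
Windows ≥ 45 min: 17:00–18:15.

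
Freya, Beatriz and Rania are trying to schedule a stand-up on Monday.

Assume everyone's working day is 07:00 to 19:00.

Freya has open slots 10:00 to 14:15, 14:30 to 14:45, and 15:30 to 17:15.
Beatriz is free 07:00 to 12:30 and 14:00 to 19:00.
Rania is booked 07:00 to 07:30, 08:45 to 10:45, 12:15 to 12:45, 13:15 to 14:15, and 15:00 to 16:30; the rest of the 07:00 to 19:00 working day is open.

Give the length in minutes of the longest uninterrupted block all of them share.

Rania free within 07:00–19:00: 07:30–08:45, 10:45–12:15, 12:45–13:15, 14:15–15:00, 16:30–19:00.
Freya ∩ Beatriz: 10:00–12:30, 14:00–14:15, 14:30–14:45, 15:30–17:15.
Freya ∩ Beatriz ∩ Rania: 10:45–12:15, 14:30–14:45, 16:30–17:15.
Common window lengths: 90, 15, 45 min; longest is 90.

90 minutes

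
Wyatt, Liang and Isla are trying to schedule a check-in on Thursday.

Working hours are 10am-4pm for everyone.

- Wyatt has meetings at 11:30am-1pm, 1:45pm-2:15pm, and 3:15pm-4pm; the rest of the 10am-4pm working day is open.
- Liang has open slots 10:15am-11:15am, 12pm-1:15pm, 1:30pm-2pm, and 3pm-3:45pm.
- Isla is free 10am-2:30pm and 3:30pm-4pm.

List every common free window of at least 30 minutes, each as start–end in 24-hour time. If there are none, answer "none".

10:15–11:15

Wyatt free within 10:00–16:00: 10:00–11:30, 13:00–13:45, 14:15–15:15.
Wyatt ∩ Liang: 10:15–11:15, 13:00–13:15, 13:30–13:45, 15:00–15:15.
Wyatt ∩ Liang ∩ Isla: 10:15–11:15, 13:00–13:15, 13:30–13:45.
Windows ≥ 30 min: 10:15–11:15.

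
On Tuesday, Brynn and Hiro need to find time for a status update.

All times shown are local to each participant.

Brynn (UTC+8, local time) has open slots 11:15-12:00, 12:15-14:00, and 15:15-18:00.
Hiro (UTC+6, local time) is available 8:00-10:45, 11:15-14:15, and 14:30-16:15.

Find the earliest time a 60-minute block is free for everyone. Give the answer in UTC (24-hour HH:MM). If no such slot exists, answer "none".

Brynn → UTC: 03:15–04:00, 04:15–06:00, 07:15–10:00.
Hiro → UTC: 02:00–04:45, 05:15–08:15, 08:30–10:15.
Brynn ∩ Hiro: 03:15–04:00, 04:15–04:45, 05:15–06:00, 07:15–08:15, 08:30–10:00.
Windows ≥ 60 min: 07:15–08:15, 08:30–10:00.
Earliest such window starts at 07:15.

07:15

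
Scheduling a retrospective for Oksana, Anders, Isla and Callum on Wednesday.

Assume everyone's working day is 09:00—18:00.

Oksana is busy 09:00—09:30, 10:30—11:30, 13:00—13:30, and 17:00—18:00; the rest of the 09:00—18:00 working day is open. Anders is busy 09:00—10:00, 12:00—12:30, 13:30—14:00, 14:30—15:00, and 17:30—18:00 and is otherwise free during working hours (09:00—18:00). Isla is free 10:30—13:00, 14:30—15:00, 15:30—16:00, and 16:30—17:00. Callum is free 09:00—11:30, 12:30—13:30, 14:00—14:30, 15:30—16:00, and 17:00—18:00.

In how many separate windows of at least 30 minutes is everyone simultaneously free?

2

Oksana free within 09:00–18:00: 09:30–10:30, 11:30–13:00, 13:30–17:00.
Anders free within 09:00–18:00: 10:00–12:00, 12:30–13:30, 14:00–14:30, 15:00–17:30.
Oksana ∩ Anders: 10:00–10:30, 11:30–12:00, 12:30–13:00, 14:00–14:30, 15:00–17:00.
Oksana ∩ Anders ∩ Isla: 11:30–12:00, 12:30–13:00, 15:30–16:00, 16:30–17:00.
Oksana ∩ Anders ∩ Isla ∩ Callum: 12:30–13:00, 15:30–16:00.
Windows ≥ 30 min: 12:30–13:00, 15:30–16:00.
That's 2 windows.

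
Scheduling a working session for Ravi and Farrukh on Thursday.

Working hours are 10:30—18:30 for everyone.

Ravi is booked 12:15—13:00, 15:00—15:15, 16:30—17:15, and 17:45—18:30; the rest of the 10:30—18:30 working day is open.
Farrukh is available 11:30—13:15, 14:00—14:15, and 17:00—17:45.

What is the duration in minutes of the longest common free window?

45 minutes

Ravi free within 10:30–18:30: 10:30–12:15, 13:00–15:00, 15:15–16:30, 17:15–17:45.
Ravi ∩ Farrukh: 11:30–12:15, 13:00–13:15, 14:00–14:15, 17:15–17:45.
Common window lengths: 45, 15, 15, 30 min; longest is 45.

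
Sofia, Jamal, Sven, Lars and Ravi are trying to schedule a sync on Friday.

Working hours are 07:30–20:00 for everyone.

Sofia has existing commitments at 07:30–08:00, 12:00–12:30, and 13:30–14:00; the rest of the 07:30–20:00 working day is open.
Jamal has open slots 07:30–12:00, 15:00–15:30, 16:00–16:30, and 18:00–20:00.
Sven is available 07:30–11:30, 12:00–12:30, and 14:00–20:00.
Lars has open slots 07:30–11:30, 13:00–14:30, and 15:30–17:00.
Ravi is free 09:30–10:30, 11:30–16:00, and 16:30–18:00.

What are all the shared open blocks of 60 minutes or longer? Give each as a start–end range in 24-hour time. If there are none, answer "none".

09:30–10:30

Sofia free within 07:30–20:00: 08:00–12:00, 12:30–13:30, 14:00–20:00.
Sofia ∩ Jamal: 08:00–12:00, 15:00–15:30, 16:00–16:30, 18:00–20:00.
Sofia ∩ Jamal ∩ Sven: 08:00–11:30, 15:00–15:30, 16:00–16:30, 18:00–20:00.
Sofia ∩ Jamal ∩ Sven ∩ Lars: 08:00–11:30, 16:00–16:30.
Sofia ∩ Jamal ∩ Sven ∩ Lars ∩ Ravi: 09:30–10:30.
Windows ≥ 60 min: 09:30–10:30.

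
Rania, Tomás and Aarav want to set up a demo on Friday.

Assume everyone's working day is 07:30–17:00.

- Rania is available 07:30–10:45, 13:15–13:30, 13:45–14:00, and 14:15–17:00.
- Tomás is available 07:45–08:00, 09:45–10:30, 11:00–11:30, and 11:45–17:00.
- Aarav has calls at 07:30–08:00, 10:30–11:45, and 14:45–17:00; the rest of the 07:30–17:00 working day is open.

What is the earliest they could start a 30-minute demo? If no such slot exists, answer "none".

Aarav free within 07:30–17:00: 08:00–10:30, 11:45–14:45.
Rania ∩ Tomás: 07:45–08:00, 09:45–10:30, 13:15–13:30, 13:45–14:00, 14:15–17:00.
Rania ∩ Tomás ∩ Aarav: 09:45–10:30, 13:15–13:30, 13:45–14:00, 14:15–14:45.
Windows ≥ 30 min: 09:45–10:30, 14:15–14:45.
Earliest such window starts at 09:45.

09:45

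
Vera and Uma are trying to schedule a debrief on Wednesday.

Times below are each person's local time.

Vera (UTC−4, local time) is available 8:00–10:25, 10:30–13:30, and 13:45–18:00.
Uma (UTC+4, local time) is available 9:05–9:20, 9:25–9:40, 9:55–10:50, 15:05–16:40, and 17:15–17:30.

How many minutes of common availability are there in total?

Vera → UTC: 12:00–14:25, 14:30–17:30, 17:45–22:00.
Uma → UTC: 05:05–05:20, 05:25–05:40, 05:55–06:50, 11:05–12:40, 13:15–13:30.
Vera ∩ Uma: 12:00–12:40, 13:15–13:30.
Total common minutes: 40 + 15 = 55.

55 minutes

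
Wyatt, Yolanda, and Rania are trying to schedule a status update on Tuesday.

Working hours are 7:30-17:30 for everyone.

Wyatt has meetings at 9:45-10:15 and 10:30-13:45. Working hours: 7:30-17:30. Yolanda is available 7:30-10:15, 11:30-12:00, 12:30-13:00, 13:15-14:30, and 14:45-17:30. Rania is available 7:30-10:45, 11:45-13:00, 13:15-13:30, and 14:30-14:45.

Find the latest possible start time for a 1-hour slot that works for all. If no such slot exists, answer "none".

Wyatt free within 07:30–17:30: 07:30–09:45, 10:15–10:30, 13:45–17:30.
Wyatt ∩ Yolanda: 07:30–09:45, 13:45–14:30, 14:45–17:30.
Wyatt ∩ Yolanda ∩ Rania: 07:30–09:45.
Windows ≥ 60 min: 07:30–09:45.
Latest start in the last window 07:30–09:45 is 09:45 − 60 min = 08:45.

08:45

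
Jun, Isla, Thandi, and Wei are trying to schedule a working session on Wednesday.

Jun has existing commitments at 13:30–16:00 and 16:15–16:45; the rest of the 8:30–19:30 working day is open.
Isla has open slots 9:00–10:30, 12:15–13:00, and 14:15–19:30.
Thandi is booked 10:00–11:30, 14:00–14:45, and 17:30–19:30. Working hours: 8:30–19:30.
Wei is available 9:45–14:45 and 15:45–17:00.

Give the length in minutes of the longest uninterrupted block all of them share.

Jun free within 08:30–19:30: 08:30–13:30, 16:00–16:15, 16:45–19:30.
Thandi free within 08:30–19:30: 08:30–10:00, 11:30–14:00, 14:45–17:30.
Jun ∩ Isla: 09:00–10:30, 12:15–13:00, 16:00–16:15, 16:45–19:30.
Jun ∩ Isla ∩ Thandi: 09:00–10:00, 12:15–13:00, 16:00–16:15, 16:45–17:30.
Jun ∩ Isla ∩ Thandi ∩ Wei: 09:45–10:00, 12:15–13:00, 16:00–16:15, 16:45–17:00.
Common window lengths: 15, 45, 15, 15 min; longest is 45.

45 minutes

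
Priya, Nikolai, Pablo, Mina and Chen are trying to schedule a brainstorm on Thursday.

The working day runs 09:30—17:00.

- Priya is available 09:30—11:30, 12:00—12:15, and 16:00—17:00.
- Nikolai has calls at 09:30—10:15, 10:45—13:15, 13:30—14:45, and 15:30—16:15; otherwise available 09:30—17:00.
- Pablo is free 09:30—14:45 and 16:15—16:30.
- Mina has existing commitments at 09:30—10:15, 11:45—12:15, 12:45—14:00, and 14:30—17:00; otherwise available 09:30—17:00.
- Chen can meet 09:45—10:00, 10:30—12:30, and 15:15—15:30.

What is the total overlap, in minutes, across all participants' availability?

15 minutes

Nikolai free within 09:30–17:00: 10:15–10:45, 13:15–13:30, 14:45–15:30, 16:15–17:00.
Mina free within 09:30–17:00: 10:15–11:45, 12:15–12:45, 14:00–14:30.
Priya ∩ Nikolai: 10:15–10:45, 16:15–17:00.
Priya ∩ Nikolai ∩ Pablo: 10:15–10:45, 16:15–16:30.
Priya ∩ Nikolai ∩ Pablo ∩ Mina: 10:15–10:45.
Priya ∩ Nikolai ∩ Pablo ∩ Mina ∩ Chen: 10:30–10:45.
Total common minutes: 15.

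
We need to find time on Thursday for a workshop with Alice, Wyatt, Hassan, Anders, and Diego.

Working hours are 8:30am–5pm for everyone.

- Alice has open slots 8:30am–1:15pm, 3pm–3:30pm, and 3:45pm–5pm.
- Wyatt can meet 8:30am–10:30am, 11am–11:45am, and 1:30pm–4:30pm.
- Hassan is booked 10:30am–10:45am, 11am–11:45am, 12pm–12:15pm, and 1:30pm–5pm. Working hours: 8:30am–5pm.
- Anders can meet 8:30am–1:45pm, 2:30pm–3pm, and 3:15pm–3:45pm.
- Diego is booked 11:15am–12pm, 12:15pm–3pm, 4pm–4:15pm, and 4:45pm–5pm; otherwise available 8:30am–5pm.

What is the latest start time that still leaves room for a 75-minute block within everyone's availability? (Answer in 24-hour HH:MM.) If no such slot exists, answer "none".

09:15

Hassan free within 08:30–17:00: 08:30–10:30, 10:45–11:00, 11:45–12:00, 12:15–13:30.
Diego free within 08:30–17:00: 08:30–11:15, 12:00–12:15, 15:00–16:00, 16:15–16:45.
Alice ∩ Wyatt: 08:30–10:30, 11:00–11:45, 15:00–15:30, 15:45–16:30.
Alice ∩ Wyatt ∩ Hassan: 08:30–10:30.
Alice ∩ Wyatt ∩ Hassan ∩ Anders: 08:30–10:30.
Alice ∩ Wyatt ∩ Hassan ∩ Anders ∩ Diego: 08:30–10:30.
Windows ≥ 75 min: 08:30–10:30.
Latest start in the last window 08:30–10:30 is 10:30 − 75 min = 09:15.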